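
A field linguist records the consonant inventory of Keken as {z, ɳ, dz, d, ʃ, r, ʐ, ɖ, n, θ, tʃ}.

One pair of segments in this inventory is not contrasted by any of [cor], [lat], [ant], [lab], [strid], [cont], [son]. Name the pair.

Both /ʃ/ and /ʐ/ are [+coronal], [−lateral], [−anterior], [−labial], [+strident], [+continuant], [−sonorant]. Since the list omits [voice] and [distributed] — which do distinguish the voiceless postalveolar fricative from the voiced retroflex fricative — this pair collapses; all other pairs remain distinct.

ʃ, ʐ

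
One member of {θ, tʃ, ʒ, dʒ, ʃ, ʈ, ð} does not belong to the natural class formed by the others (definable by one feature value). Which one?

/ð, tʃ, ʒ, ʃ, dʒ, θ/ are all [+distributed], but /ʈ/ (voiceless retroflex stop) is [−distributed]. No other single segment can be removed to leave a set sharing one feature value that the removed segment lacks, so /ʈ/ is the odd one out.

ʈ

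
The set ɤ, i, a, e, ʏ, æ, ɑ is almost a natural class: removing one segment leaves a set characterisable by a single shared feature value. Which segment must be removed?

ʏ

The remaining segments after removing /ʏ/ share [-round]; /ʏ/ (high front rounded lax vowel) is [+round]. For every other candidate removal, the leftover set fails to share any single feature value that the removed segment lacks.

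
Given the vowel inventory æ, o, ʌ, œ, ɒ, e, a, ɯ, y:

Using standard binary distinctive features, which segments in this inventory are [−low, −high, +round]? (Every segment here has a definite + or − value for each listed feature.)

Eliminate segments failing any feature: /æ, ɒ, a/ are [+low]; /ʌ, e/ are [−round]; /ɯ, y/ are [+high]. The remaining /o, œ/ satisfy [−low], [−high], [+round].

o, œ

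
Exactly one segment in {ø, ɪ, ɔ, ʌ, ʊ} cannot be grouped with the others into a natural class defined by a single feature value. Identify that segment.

The remaining segments after removing /ø/ share [-tense]; /ø/ (mid front rounded tense vowel) is [+tense]. For every other candidate removal, the leftover set fails to share any single feature value that the removed segment lacks.

ø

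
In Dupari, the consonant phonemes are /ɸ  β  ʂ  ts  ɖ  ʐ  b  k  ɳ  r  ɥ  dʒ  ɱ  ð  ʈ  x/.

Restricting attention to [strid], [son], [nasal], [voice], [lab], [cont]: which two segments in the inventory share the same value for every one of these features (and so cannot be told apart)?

Both /ʈ/ and /k/ are [−strident], [−sonorant], [−nasal], [−voice], [−labial], [−continuant]. Since the list omits [coronal] and [dorsal] — which do distinguish the voiceless retroflex stop from the voiceless velar stop — this pair collapses; all other pairs remain distinct.

ʈ, k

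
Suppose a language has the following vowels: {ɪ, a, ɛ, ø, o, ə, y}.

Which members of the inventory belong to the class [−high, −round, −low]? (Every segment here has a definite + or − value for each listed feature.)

ɛ, ə

First, the [−high] segments are /a, ɛ, ø, o, ə/.
Among these, [−round] gives /a, ɛ, ə/.
Then [−low] leaves /ɛ, ə/.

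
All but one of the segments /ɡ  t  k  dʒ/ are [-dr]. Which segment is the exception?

/dʒ/ is the voiced postalveolar affricate, which is [+delayed release]; the rest — /ɡ, k, t/ — are [-delayed release].

dʒ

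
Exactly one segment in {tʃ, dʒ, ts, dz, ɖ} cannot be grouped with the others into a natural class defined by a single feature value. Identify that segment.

ɖ

[delayed release] (equivalently [strident]) groups all but one: /tʃ, dʒ, dz, ts/ share [+delayed release] while /ɖ/ (voiced retroflex stop) alone is [−delayed release]. Removing any other segment would not leave a single-feature class that excludes it.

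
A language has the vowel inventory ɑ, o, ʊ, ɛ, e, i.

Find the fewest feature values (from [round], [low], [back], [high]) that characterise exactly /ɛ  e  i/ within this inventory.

[-back]

Every target segment is [-back] and no other inventory member is, so one feature is enough.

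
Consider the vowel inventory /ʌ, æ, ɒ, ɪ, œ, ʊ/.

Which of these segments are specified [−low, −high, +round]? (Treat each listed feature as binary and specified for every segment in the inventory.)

œ

Checking each segment against [−low], [−high], [+round]: /œ/ (mid front rounded lax vowel) satisfies every feature; every other segment in the inventory fails at least one.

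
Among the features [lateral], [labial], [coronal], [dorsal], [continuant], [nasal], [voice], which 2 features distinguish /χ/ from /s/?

[coronal], [dorsal]

The two segments share [−lateral], [−labial], [+continuant], [−nasal], [−voice]. The only features from the list on which they differ: /χ/ is [−coronal] while /s/ is [+coronal]; /χ/ is [+dorsal] while /s/ is [−dorsal].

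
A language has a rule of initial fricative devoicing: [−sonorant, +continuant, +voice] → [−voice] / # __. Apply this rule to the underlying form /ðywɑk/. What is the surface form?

The only segment in the rule's environment that also matches [−sonorant, +continuant, +voice] is /ð/. Applying [−voice] turns the voiced dental fricative into /θ/ (voiceless dental fricative), giving [θywɑk].

[θywɑk]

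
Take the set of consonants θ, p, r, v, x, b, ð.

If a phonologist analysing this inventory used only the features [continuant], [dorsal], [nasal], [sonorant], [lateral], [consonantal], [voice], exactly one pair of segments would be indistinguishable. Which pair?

v, ð

Both /v/ and /ð/ are [+continuant], [-dorsal], [-nasal], [-sonorant], [-lateral], [+consonantal], [+voice]. Since the list omits [labial] and [coronal] — which do distinguish the voiced labiodental fricative from the voiced dental fricative — this pair collapses; all other pairs remain distinct.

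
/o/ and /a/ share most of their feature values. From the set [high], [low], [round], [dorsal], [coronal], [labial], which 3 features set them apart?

The two segments share [−high], [+dorsal], [−coronal]. The only features from the list on which they differ: /o/ is [+labial] while /a/ is [−labial]; /o/ is [+round] while /a/ is [−round]; /o/ is [−low] while /a/ is [+low].

[labial], [round], [low]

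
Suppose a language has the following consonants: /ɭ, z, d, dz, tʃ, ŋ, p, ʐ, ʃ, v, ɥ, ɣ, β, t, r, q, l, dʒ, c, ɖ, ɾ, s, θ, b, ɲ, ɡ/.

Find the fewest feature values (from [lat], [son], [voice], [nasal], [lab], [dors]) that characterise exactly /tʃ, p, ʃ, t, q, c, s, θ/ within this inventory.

[-voice]

/tʃ, p, ʃ, t, q, c, s, θ/ are exactly the [-voice] segments in the inventory, so a single feature suffices.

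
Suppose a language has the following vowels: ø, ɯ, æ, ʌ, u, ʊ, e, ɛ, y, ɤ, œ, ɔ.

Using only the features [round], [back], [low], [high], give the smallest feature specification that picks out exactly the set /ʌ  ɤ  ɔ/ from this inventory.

The class [−high], [+back] has exactly /ʌ, ɤ, ɔ/ as its extension in this inventory. No smaller conjunction from the listed features achieves this: [+back] alone would also admit /ɯ, u, ʊ/; [−high] alone would also admit /ø, æ, e, ɛ, …/; and checking the remaining single features turns up none with this extension.

[−high, +back]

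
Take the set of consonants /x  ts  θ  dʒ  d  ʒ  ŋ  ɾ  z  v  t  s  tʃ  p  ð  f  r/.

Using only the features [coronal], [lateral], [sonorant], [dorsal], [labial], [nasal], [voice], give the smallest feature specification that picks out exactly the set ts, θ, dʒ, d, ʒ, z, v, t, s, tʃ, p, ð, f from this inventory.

[-sonorant, -dorsal]

Every target segment is [-sonorant], [-dorsal]; each remaining inventory member fails at least one of these. Each conjunct is needed — [-dorsal] alone would also admit /ɾ, r/; [-sonorant] alone would also admit /x/ — and no other single listed feature has exactly this extension, so two is the minimum.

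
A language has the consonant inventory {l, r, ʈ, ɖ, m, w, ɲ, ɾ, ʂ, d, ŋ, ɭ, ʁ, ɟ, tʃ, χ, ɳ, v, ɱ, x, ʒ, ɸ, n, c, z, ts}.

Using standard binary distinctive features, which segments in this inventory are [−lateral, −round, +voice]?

r, ɖ, m, ɲ, ɾ, d, ŋ, ʁ, ɟ, ɳ, v, ɱ, ʒ, n, z

Among the inventory, the [−lateral] segments are /r, ʈ, ɖ, m, w, ɲ, ɾ, ʂ, d, ŋ, ʁ, ɟ, tʃ, χ, ɳ, v, ɱ, x, ʒ, ɸ, n, c, z, ts/.
Among these, [−round] gives /r, ʈ, ɖ, m, ɲ, ɾ, ʂ, d, ŋ, ʁ, ɟ, tʃ, χ, ɳ, v, ɱ, x, ʒ, ɸ, n, c, z, ts/.
Then [+voice] leaves /r, ɖ, m, ɲ, ɾ, d, ŋ, ʁ, ɟ, ɳ, v, ɱ, ʒ, n, z/.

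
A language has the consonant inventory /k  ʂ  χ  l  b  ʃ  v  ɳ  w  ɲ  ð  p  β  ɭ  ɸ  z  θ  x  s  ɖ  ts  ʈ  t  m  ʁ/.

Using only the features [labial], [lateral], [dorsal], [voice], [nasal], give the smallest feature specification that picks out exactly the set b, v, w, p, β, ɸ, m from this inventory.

Every target segment is [+labial] and no other inventory member is, so one feature is enough.

[+labial]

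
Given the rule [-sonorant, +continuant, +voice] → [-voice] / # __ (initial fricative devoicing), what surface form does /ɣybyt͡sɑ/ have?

[xybyt͡sɑ]

The only segment in the rule's environment that also matches [-sonorant, +continuant, +voice] is /ɣ/. Applying [-voice] turns the voiced velar fricative into /x/ (voiceless velar fricative), giving [xybyt͡sɑ].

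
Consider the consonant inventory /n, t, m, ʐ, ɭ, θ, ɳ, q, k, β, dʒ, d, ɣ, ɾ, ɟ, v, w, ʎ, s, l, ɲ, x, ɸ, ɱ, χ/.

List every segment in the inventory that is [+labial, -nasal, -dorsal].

Checking each segment against [+labial], [-nasal], [-dorsal]: /β/ (voiced bilabial fricative), /v/ (voiced labiodental fricative), /ɸ/ (voiceless bilabial fricative) satisfy every feature; every other segment in the inventory fails at least one.

β, v, ɸ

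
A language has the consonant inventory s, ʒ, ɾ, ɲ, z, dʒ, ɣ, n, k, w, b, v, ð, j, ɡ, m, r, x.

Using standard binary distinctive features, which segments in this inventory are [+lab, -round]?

Eliminate segments failing any feature: /s, ʒ, ɾ, ɲ, z, dʒ, ɣ, n, k, ð, j, ɡ, r, x/ are [-labial]; /w/ is [+round]. The remaining /b, v, m/ satisfy [+labial], [-round].

b, v, m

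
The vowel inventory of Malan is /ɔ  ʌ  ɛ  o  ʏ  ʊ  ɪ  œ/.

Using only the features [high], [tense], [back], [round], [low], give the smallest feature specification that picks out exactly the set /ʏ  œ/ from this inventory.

Every target segment is [−back], [+round]; each remaining inventory member fails at least one of these. Each conjunct is needed — [+round] alone would also admit /ɔ, o, ʊ/; [−back] alone would also admit /ɛ, ɪ/ — and no other single listed feature has exactly this extension, so two is the minimum.

[−back, +round]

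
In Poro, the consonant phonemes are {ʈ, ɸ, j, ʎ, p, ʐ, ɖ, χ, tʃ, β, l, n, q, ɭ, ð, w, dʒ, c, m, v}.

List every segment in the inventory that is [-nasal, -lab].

ʈ, j, ʎ, ʐ, ɖ, χ, tʃ, l, q, ɭ, ð, dʒ, c

Eliminate segments failing any feature: /ɸ, p, β, w, v/ are [+labial]; /n, m/ are [+nasal]. The remaining /ʈ, j, ʎ, ʐ, ɖ, χ, tʃ, l, q, ɭ, ð, dʒ, c/ satisfy [-nasal], [-labial].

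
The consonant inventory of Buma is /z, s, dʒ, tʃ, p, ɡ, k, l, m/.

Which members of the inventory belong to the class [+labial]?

p, m

The feature [labial] marks segments articulated with one or both lips. In this inventory /p, m/ have that property, so they are [+labial]; /z, s, dʒ, tʃ, ɡ, k, l/ are [-labial].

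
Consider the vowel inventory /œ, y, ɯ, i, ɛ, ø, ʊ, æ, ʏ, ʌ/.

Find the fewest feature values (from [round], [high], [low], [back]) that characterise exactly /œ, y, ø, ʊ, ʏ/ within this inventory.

/œ, y, ø, ʊ, ʏ/ are exactly the [+round] segments in the inventory, so a single feature suffices.

[+round]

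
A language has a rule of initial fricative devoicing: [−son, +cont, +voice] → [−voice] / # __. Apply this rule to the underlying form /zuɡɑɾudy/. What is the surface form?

[suɡɑɾudy]

/z/ satisfies [−son, +cont, +voice] and sits in # __. The [−voice] counterpart of the voiced alveolar fricative is /s/. Other segments in /zuɡɑɾudy/ either fail the structural description or are not in the environment, so the surface form is [suɡɑɾudy].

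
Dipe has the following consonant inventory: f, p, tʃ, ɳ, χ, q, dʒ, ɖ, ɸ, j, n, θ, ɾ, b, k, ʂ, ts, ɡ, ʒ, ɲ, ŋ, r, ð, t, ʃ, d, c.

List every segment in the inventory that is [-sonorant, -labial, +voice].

Checking each segment against [-sonorant], [-labial], [+voice]: /dʒ/ (voiced postalveolar affricate), /ɖ/ (voiced retroflex stop), /ɡ/ (voiced velar stop), /ʒ/ (voiced postalveolar fricative), /ð/ (voiced dental fricative), /d/ (voiced alveolar stop) satisfy every feature; every other segment in the inventory fails at least one.

dʒ, ɖ, ɡ, ʒ, ð, d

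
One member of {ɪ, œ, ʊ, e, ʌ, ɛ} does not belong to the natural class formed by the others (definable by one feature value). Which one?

e

The remaining segments after removing /e/ share [-tense]; /e/ (mid front unrounded tense vowel) is [+tense]. For every other candidate removal, the leftover set fails to share any single feature value that the removed segment lacks.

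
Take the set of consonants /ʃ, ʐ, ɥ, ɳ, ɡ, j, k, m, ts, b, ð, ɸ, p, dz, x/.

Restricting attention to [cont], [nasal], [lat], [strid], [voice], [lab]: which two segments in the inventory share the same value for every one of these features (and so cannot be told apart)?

j, ð

/j/ (palatal glide) and /ð/ (voiced dental fricative) are both [+continuant], [−nasal], [−lateral], [−strident], [+voice], [−labial], so none of the listed features separates them. (They do differ in [sonorant] and [dorsal], which are not among the given features.) Every other pair in the inventory differs on at least one listed feature.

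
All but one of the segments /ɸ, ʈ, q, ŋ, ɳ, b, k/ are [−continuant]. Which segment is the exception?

/b, q, ʈ, k, ŋ, ɳ/ are all [−continuant]; /ɸ/ (voiceless bilabial fricative) is [+continuant].

ɸ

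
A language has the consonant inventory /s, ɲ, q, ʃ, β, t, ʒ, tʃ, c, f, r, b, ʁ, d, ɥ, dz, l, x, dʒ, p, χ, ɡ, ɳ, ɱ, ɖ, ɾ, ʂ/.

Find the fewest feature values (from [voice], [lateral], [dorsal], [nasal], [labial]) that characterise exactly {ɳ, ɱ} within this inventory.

Every target segment is [+nasal], [−dorsal]; each remaining inventory member fails at least one of these. Each conjunct is needed — [−dorsal] alone would also admit /s, ʃ, β, t, …/; [+nasal] alone would also admit /ɲ/ — and no other single listed feature has exactly this extension, so two is the minimum.

[+nasal, −dorsal]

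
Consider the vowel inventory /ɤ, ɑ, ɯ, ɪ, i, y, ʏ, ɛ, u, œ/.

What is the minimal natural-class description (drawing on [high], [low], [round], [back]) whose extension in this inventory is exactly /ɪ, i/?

/ɪ, i/ are all [+high], [-back], [-round], and no other segment in the inventory matches all three values. Dropping any one of them over-generates: [-back, -round] alone would also admit /ɛ/; [+high, -round] alone would also admit /ɯ/; [+high, -back] alone would also admit /y, ʏ/. No other combination of two listed features picks out exactly this set either, so fewer than three features will not do.

[+high, -back, -round]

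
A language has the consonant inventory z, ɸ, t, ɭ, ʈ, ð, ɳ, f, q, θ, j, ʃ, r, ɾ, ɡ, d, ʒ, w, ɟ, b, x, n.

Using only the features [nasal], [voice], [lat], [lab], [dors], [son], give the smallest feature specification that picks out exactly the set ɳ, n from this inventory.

/ɳ, n/ are exactly the [+nasal] segments in the inventory, so a single feature suffices.

[+nasal]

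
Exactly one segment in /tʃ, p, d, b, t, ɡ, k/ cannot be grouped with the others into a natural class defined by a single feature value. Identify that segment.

/t, p, k, ɡ, b, d/ are all [−delayed release], but /tʃ/ (voiceless postalveolar affricate) is [+delayed release]. No other single segment can be removed to leave a set sharing one feature value that the removed segment lacks, so /tʃ/ is the odd one out.

tʃ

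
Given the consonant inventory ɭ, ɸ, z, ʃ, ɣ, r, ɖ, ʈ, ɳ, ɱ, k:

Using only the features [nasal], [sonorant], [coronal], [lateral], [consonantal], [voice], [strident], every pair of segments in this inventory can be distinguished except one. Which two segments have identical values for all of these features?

k, ɸ

Both /k/ and /ɸ/ are [-nasal], [-sonorant], [-coronal], [-lateral], [+consonantal], [-voice], [-strident]. Since the list omits [continuant], [labial] and [dorsal] — which do distinguish the voiceless velar stop from the voiceless bilabial fricative — this pair collapses; all other pairs remain distinct.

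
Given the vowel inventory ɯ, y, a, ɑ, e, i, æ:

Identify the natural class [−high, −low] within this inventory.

e

First, the [−high] segments are /a, ɑ, e, æ/.
Of those, [−low] leaves /e/.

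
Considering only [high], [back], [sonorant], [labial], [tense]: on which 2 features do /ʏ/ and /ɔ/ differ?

[high], [back]

/ʏ/ is the high front rounded lax vowel and /ɔ/ is the mid back rounded lax vowel. Both are [+sonorant], [+labial], [-tense]. /ʏ/ is [+high] while /ɔ/ is [-high]; /ʏ/ is [-back] while /ɔ/ is [+back], so the distinguishing features are [high], [back].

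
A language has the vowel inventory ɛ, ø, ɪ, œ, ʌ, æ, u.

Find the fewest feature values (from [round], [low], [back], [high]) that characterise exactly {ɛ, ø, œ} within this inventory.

[-high, -low, -back]

The class [-high], [-low], [-back] has exactly /ɛ, ø, œ/ as its extension in this inventory. No smaller conjunction from the listed features achieves this: [-low, -back] alone would also admit /ɪ/; [-high, -back] alone would also admit /æ/; [-high, -low] alone would also admit /ʌ/; and checking the remaining two-feature bundles turns up none with this extension.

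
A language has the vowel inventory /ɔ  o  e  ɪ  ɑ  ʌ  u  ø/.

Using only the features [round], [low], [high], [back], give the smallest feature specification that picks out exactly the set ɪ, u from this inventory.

[+high]

/ɪ, u/ are exactly the [+high] segments in the inventory, so a single feature suffices.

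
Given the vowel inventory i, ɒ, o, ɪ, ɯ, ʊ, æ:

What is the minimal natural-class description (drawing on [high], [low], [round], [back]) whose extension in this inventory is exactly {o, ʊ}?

[-low, +round]

Every target segment is [-low], [+round]; each remaining inventory member fails at least one of these. Each conjunct is needed — [+round] alone would also admit /ɒ/; [-low] alone would also admit /i, ɪ, ɯ/ — and no other single listed feature has exactly this extension, so two is the minimum.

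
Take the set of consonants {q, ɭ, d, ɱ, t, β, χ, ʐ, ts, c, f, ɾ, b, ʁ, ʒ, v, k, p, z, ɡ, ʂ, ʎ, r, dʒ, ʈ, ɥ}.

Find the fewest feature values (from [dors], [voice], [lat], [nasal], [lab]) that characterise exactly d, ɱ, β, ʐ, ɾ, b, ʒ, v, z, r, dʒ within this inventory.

[+voice, -lat, -dors]

/d, ɱ, β, ʐ, ɾ, b, ʒ, v, z, r, dʒ/ are all [+voice], [-lateral], [-dorsal], and no other segment in the inventory matches all three values. Dropping any one of them over-generates: [-lateral, -dorsal] alone would also admit /t, ts, f, p, …/; [+voice, -dorsal] alone would also admit /ɭ/; [+voice, -lateral] alone would also admit /ʁ, ɡ, ɥ/. No other combination of two listed features picks out exactly this set either, so fewer than three features will not do.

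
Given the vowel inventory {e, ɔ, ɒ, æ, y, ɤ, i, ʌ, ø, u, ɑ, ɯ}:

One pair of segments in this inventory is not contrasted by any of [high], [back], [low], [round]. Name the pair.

On the given features, /ɤ/ and /ʌ/ have an identical profile: [-high], [+back], [-low], [-round]. No other two segments in the inventory coincide on all 4 features. (They do differ in [tense], which is not among the given features.)

ɤ, ʌ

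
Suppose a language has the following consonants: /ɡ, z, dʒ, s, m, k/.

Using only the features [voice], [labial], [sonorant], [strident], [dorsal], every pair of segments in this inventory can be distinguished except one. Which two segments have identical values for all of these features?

Both /z/ and /dʒ/ are [+voice], [−labial], [−sonorant], [+strident], [−dorsal]. Since the list omits [continuant], [anterior] and [distributed] — which do distinguish the voiced alveolar fricative from the voiced postalveolar affricate — this pair collapses; all other pairs remain distinct.

z, dʒ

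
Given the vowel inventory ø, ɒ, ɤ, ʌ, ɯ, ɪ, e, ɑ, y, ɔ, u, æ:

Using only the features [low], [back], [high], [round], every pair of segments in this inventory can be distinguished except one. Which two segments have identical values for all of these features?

On the given features, /ʌ/ and /ɤ/ have an identical profile: [−low], [+back], [−high], [−round]. No other two segments in the inventory coincide on all 4 features. (They do differ in [tense], which is not among the given features.)

ʌ, ɤ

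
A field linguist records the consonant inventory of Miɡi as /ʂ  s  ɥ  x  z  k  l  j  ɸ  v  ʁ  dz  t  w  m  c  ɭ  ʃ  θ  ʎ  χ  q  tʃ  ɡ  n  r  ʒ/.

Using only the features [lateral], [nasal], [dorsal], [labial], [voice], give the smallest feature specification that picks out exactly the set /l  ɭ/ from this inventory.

The class [+lateral], [-dorsal] has exactly /l, ɭ/ as its extension in this inventory. No smaller conjunction from the listed features achieves this: [-dorsal] alone would also admit /ʂ, s, z, ɸ, …/; [+lateral] alone would also admit /ʎ/; and checking the remaining single features turns up none with this extension.

[+lateral, -dorsal]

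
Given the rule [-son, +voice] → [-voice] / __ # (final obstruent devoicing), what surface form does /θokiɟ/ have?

[θokic]

Only the final segment /ɟ/ is both word-final and matches the structural description. It is a voiced palatal stop, so [-son, +voice] holds; changing it to [-voice] with all other features held fixed yields /c/ (voiceless palatal stop). No other segment meets both the structural description and the environment, so the output is [θokic].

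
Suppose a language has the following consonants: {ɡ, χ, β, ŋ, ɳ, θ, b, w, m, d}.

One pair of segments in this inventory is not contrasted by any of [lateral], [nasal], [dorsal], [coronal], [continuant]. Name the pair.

Both /χ/ and /w/ are [−lateral], [−nasal], [+dorsal], [−coronal], [+continuant]. Since the list omits [sonorant], [voice], [labial], [round] and [high] — which do distinguish the voiceless uvular fricative from the labial-velar glide — this pair collapses; all other pairs remain distinct.

χ, w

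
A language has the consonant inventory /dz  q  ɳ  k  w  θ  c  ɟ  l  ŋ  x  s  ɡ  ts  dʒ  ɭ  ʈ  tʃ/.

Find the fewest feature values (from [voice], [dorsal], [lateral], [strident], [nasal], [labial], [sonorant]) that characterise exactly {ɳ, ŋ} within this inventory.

/ɳ, ŋ/ are exactly the [+nasal] segments in the inventory, so a single feature suffices.

[+nasal]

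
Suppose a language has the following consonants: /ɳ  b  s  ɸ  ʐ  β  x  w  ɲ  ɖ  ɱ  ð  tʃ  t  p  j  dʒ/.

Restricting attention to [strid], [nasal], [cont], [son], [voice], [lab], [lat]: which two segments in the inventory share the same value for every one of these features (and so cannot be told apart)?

ɳ, ɲ

On the given features, /ɳ/ and /ɲ/ have an identical profile: [−strident], [+nasal], [−continuant], [+sonorant], [+voice], [−labial], [−lateral]. No other two segments in the inventory coincide on all 7 features. (They do differ in [dorsal], which is not among the given features.)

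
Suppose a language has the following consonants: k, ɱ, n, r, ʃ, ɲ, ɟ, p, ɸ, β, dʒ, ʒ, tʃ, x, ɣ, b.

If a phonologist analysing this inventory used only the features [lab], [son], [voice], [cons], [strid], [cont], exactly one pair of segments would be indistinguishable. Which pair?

ɲ, n

Both /ɲ/ and /n/ are [-labial], [+sonorant], [+voice], [+consonantal], [-strident], [-continuant]. Since the list omits [dorsal] — which does distinguish the palatal nasal from the alveolar nasal — this pair collapses; all other pairs remain distinct.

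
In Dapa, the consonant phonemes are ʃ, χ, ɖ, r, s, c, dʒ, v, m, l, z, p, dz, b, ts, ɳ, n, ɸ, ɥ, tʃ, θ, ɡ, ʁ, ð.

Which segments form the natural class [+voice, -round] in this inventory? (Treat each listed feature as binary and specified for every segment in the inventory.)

Eliminate segments failing any feature: /ʃ, χ, s, c, p, ts, ɸ, tʃ, θ/ are [-voice]; /ɥ/ is [+round]. The remaining /ɖ, r, dʒ, v, m, l, z, dz, b, ɳ, n, ɡ, ʁ, ð/ satisfy [+voice], [-round].

ɖ, r, dʒ, v, m, l, z, dz, b, ɳ, n, ɡ, ʁ, ð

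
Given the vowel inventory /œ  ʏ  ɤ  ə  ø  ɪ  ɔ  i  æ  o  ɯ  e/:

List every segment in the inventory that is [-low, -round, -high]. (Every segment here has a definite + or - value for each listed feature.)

ɤ, ə, e

Among the inventory, the [-low] segments are /œ, ʏ, ɤ, ə, ø, ɪ, ɔ, i, o, ɯ, e/.
Intersecting with [-round] gives /ɤ, ə, ɪ, i, ɯ, e/.
Intersecting with [-high] leaves /ɤ, ə, e/.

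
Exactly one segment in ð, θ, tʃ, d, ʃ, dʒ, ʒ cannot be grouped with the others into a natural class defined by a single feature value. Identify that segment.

[distributed] groups all but one: /ʃ, ʒ, ð, dʒ, θ, tʃ/ share [+distributed] while /d/ (voiced alveolar stop) alone is [-distributed]. Removing any other segment would not leave a single-feature class that excludes it.

d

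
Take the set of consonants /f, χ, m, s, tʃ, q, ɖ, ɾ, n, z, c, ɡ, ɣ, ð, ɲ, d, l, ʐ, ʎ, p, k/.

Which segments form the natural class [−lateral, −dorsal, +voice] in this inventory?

m, ɖ, ɾ, n, z, ð, d, ʐ

Checking each segment against [−lateral], [−dorsal], [+voice]: /m/ (bilabial nasal), /ɖ/ (voiced retroflex stop), /ɾ/ (alveolar tap), /n/ (alveolar nasal), /z/ (voiced alveolar fricative), /ð/ (voiced dental fricative), among others, satisfy every feature; every other segment in the inventory fails at least one.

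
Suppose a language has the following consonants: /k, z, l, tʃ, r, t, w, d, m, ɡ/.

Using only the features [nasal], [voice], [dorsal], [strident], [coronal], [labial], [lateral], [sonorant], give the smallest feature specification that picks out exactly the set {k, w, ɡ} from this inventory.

The target set is precisely the extension of [+dorsal] in this inventory.

[+dorsal]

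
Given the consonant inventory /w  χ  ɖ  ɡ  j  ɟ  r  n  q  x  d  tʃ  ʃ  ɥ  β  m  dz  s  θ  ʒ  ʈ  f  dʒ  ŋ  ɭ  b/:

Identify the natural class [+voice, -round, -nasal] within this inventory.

Eliminate segments failing any feature: /w, ɥ/ are [+round]; /χ, q, x, tʃ, ʃ, s, θ, ʈ, f/ are [-voice]; /n, m, ŋ/ are [+nasal]. The remaining /ɖ, ɡ, j, ɟ, r, d, β, dz, ʒ, dʒ, ɭ, b/ satisfy [+voice], [-round], [-nasal].

ɖ, ɡ, j, ɟ, r, d, β, dz, ʒ, dʒ, ɭ, b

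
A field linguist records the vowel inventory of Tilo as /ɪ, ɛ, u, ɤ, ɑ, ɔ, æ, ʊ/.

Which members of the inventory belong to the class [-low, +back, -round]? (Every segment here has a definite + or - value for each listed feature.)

ɤ

Eliminate segments failing any feature: /ɪ, ɛ/ are [-back]; /u, ɔ, ʊ/ are [+round]; /ɑ, æ/ are [+low]. The remaining /ɤ/ satisfy [-low], [+back], [-round].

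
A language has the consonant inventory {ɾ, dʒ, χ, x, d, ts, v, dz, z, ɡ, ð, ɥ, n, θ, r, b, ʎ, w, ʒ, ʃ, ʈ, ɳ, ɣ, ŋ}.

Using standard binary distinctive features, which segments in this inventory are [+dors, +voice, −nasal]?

ɡ, ɥ, ʎ, w, ɣ

First, the [+dorsal] segments are /χ, x, ɡ, ɥ, ʎ, w, ɣ, ŋ/.
Of those, [+voice] gives /ɡ, ɥ, ʎ, w, ɣ, ŋ/.
Then [−nasal] leaves /ɡ, ɥ, ʎ, w, ɣ/.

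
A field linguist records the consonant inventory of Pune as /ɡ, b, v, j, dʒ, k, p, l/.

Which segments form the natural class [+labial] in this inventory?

b, v, p

The feature [labial] marks segments articulated with one or both lips. In this inventory /b, v, p/ have that property, so they are [+labial]; /ɡ, j, dʒ, k, l/ are [-labial].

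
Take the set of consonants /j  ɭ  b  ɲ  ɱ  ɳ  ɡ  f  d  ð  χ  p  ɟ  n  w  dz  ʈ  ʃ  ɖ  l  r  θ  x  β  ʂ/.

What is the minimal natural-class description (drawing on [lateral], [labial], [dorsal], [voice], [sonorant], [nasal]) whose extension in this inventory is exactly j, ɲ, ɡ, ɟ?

[+voice, −labial, +dorsal]

/j, ɲ, ɡ, ɟ/ are all [+voice], [−labial], [+dorsal], and no other segment in the inventory matches all three values. Dropping any one of them over-generates: [−labial, +dorsal] alone would also admit /χ, x/; [+voice, +dorsal] alone would also admit /w/; [+voice, −labial] alone would also admit /ɭ, ɳ, d, ð, …/. No other combination of two listed features picks out exactly this set either, so fewer than three features will not do.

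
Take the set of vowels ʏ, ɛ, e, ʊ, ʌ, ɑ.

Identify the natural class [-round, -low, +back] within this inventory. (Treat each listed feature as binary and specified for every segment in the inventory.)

ʌ

Eliminate segments failing any feature: /ʏ, ʊ/ are [+round]; /ɛ, e/ are [-back]; /ɑ/ is [+low]. The remaining /ʌ/ satisfy [-round], [-low], [+back].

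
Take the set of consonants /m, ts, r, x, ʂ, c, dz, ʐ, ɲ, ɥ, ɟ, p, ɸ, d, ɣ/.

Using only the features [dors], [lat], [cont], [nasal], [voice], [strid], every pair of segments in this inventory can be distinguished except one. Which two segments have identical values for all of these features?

/ɥ/ (labial-palatal glide) and /ɣ/ (voiced velar fricative) are both [+dorsal], [−lateral], [+continuant], [−nasal], [+voice], [−strident], so none of the listed features separates them. (They do differ in [sonorant], [labial], [round] and [back], which are not among the given features.) Every other pair in the inventory differs on at least one listed feature.

ɥ, ɣ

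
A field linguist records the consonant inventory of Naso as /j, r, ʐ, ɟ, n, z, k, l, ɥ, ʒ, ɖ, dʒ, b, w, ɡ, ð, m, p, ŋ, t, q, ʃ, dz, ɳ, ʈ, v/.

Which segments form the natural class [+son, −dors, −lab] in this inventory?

Eliminate segments failing any feature: /j, ɥ, w, ŋ/ are [+dorsal]; /ʐ, ɟ, z, k, ʒ, ɖ, dʒ, b, ɡ, ð, p, t, q, ʃ, dz, ʈ, v/ are [−sonorant]; /m/ is [+labial]. The remaining /r, n, l, ɳ/ satisfy [+sonorant], [−dorsal], [−labial].

r, n, l, ɳ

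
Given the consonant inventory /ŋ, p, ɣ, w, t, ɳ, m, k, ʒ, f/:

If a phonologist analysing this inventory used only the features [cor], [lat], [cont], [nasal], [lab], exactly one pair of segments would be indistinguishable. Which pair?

f, w

On the given features, /f/ and /w/ have an identical profile: [−coronal], [−lateral], [+continuant], [−nasal], [+labial]. No other two segments in the inventory coincide on all 5 features. (They do differ in [sonorant], [voice], [round] and [dorsal], which are not among the given features.)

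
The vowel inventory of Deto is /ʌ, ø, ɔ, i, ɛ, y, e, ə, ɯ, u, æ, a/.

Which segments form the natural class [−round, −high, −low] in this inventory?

ʌ, ɛ, e, ə

Eliminate segments failing any feature: /ø, ɔ, y, u/ are [+round]; /i, ɯ/ are [+high]; /æ, a/ are [+low]. The remaining /ʌ, ɛ, e, ə/ satisfy [−round], [−high], [−low].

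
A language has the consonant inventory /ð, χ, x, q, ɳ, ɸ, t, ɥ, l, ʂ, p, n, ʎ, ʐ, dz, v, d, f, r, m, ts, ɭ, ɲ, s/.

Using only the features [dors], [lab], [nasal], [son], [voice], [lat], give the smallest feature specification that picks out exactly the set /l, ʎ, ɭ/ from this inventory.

[+lat]

The target set is precisely the extension of [+lateral] in this inventory.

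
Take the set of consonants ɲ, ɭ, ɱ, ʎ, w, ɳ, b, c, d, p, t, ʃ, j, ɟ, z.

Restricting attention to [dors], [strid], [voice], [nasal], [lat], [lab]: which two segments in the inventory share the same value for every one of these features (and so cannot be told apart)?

Both /j/ and /ɟ/ are [+dorsal], [-strident], [+voice], [-nasal], [-lateral], [-labial]. Since the list omits [sonorant] and [continuant] — which do distinguish the palatal glide from the voiced palatal stop — this pair collapses; all other pairs remain distinct.

j, ɟ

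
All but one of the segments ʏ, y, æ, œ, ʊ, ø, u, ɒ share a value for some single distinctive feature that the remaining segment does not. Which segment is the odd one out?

[round] groups all but one: /ɒ, y, ʊ, u, ø, ʏ, œ/ share [+round] while /æ/ (low front unrounded vowel) alone is [-round]. Removing any other segment would not leave a single-feature class that excludes it.

æ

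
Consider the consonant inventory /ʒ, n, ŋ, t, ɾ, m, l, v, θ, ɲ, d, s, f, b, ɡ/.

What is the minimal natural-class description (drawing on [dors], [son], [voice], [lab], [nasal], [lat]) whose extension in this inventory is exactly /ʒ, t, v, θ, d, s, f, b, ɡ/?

[−son]

Every target segment is [−sonorant] and no other inventory member is, so one feature is enough.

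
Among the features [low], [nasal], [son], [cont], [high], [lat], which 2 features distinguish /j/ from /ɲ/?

/j/ (palatal glide) and /ɲ/ (palatal nasal) agree on [−low], [+sonorant], [+high], [−lateral]. They differ on [nasal] (/j/ [−], /ɲ/ [+]), [continuant] (/j/ [+], /ɲ/ [−]).

[nasal], [continuant]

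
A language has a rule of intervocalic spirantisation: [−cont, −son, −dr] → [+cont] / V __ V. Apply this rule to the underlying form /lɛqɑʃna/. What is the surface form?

The only segment in the rule's environment that also matches [−cont, −son, −dr] is /q/. Applying [+continuant] turns the voiceless uvular stop into /χ/ (voiceless uvular fricative), giving [lɛχɑʃna].

[lɛχɑʃna]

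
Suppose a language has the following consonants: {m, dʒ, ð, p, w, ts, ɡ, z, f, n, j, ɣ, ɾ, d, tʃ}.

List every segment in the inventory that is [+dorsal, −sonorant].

Eliminate segments failing any feature: /m, dʒ, ð, p, ts, z, f, n, ɾ, d, tʃ/ are [−dorsal]; /w, j/ are [+sonorant]. The remaining /ɡ, ɣ/ satisfy [+dorsal], [−sonorant].

ɡ, ɣ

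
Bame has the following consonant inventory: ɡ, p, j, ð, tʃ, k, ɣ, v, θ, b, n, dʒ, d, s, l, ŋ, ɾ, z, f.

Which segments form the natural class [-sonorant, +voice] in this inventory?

Checking each segment against [-sonorant], [+voice]: /ɡ/ (voiced velar stop), /ð/ (voiced dental fricative), /ɣ/ (voiced velar fricative), /v/ (voiced labiodental fricative), /b/ (voiced bilabial stop), /dʒ/ (voiced postalveolar affricate), among others, satisfy every feature; every other segment in the inventory fails at least one.

ɡ, ð, ɣ, v, b, dʒ, d, z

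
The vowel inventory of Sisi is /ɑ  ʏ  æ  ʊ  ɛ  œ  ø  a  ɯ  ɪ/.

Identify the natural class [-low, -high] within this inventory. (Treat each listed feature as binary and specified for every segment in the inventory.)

ɛ, œ, ø

Checking each segment against [-low], [-high]: /ɛ/ (mid front unrounded lax vowel), /œ/ (mid front rounded lax vowel), /ø/ (mid front rounded tense vowel) satisfy every feature; every other segment in the inventory fails at least one.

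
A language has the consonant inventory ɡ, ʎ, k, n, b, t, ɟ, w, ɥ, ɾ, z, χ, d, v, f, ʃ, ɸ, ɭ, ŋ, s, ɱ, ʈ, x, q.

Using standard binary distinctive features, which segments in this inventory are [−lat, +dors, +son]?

Checking each segment against [−lateral], [+dorsal], [+sonorant]: /w/ (labial-velar glide), /ɥ/ (labial-palatal glide), /ŋ/ (velar nasal) satisfy every feature; every other segment in the inventory fails at least one.

w, ɥ, ŋ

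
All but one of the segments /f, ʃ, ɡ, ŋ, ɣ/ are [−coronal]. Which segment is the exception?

/ɣ, f, ŋ, ɡ/ are all [−coronal]; /ʃ/ (voiceless postalveolar fricative) is [+coronal].

ʃ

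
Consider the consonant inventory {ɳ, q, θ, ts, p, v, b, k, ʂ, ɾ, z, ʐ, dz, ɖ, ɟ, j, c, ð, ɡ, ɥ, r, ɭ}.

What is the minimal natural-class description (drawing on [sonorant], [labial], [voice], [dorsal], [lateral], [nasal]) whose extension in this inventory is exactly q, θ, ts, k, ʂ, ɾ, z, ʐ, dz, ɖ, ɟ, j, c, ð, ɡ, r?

[-nasal, -lateral, -labial]

Every target segment is [-nasal], [-lateral], [-labial]; each remaining inventory member fails at least one of these. Each conjunct is needed — [-lateral, -labial] alone would also admit /ɳ/; [-nasal, -labial] alone would also admit /ɭ/; [-nasal, -lateral] alone would also admit /p, v, b, ɥ/ — and no other combination of two listed features has exactly this extension, so three is the minimum.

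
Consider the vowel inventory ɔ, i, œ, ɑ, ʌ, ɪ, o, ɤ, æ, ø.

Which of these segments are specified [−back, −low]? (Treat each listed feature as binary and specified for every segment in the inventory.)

Among the inventory, the [−back] segments are /i, œ, ɪ, æ, ø/.
Within that set, [−low] leaves /i, œ, ɪ, ø/.

i, œ, ɪ, ø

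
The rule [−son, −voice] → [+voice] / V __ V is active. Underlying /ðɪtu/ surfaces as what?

The only segment in the rule's environment that also matches [−son, −voice] is /t/. Applying [+voice] turns the voiceless alveolar stop into /d/ (voiced alveolar stop), giving [ðɪdu].

[ðɪdu]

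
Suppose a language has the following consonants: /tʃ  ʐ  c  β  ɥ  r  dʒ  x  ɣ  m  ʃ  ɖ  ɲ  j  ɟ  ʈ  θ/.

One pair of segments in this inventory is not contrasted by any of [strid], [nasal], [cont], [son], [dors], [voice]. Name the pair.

On the given features, /j/ and /ɥ/ have an identical profile: [−strident], [−nasal], [+continuant], [+sonorant], [+dorsal], [+voice]. No other two segments in the inventory coincide on all 6 features. (They do differ in [labial] and [round], which are not among the given features.)

j, ɥ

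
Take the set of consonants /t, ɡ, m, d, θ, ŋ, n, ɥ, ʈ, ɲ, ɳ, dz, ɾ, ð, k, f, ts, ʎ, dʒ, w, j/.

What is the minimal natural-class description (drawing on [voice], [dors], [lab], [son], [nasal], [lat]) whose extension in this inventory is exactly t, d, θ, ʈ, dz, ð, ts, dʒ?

/t, d, θ, ʈ, dz, ð, ts, dʒ/ are all [−sonorant], [−labial], [−dorsal], and no other segment in the inventory matches all three values. Dropping any one of them over-generates: [−labial, −dorsal] alone would also admit /n, ɳ, ɾ/; [−sonorant, −dorsal] alone would also admit /f/; [−sonorant, −labial] alone would also admit /ɡ, k/. No other combination of two listed features picks out exactly this set either, so fewer than three features will not do.

[−son, −lab, −dors]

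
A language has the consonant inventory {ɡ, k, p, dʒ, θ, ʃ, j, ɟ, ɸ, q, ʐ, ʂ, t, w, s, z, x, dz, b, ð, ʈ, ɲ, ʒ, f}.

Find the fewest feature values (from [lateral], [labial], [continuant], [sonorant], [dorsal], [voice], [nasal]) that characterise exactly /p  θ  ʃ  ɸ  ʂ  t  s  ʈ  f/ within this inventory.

[−voice, −dorsal]

Every target segment is [−voice], [−dorsal]; each remaining inventory member fails at least one of these. Each conjunct is needed — [−dorsal] alone would also admit /dʒ, ʐ, z, dz, …/; [−voice] alone would also admit /k, q, x/ — and no other single listed feature has exactly this extension, so two is the minimum.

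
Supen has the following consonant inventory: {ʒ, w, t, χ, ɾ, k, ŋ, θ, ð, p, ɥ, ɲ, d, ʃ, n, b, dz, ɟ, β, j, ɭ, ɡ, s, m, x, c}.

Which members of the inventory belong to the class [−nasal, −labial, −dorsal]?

ʒ, t, ɾ, θ, ð, d, ʃ, dz, ɭ, s

Checking each segment against [−nasal], [−labial], [−dorsal]: /ʒ/ (voiced postalveolar fricative), /t/ (voiceless alveolar stop), /ɾ/ (alveolar tap), /θ/ (voiceless dental fricative), /ð/ (voiced dental fricative), /d/ (voiced alveolar stop), among others, satisfy every feature; every other segment in the inventory fails at least one.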